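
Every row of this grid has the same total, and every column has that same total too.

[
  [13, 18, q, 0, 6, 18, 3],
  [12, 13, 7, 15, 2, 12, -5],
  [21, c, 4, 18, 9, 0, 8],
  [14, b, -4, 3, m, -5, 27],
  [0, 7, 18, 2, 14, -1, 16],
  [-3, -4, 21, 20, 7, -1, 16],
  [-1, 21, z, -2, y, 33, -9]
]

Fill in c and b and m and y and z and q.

Rows 2 and 5 both sum to 56, so that's the common total.
Row 3: 21 + 4 + 18 + 9 + 0 + 8 = 60, so its missing entry is 56 − 60 = -4.
Column 2: 18 + 13 − 4 + 7 − 4 + 21 = 51, so its missing entry is 56 − 51 = 5.
Row 4: 14 + 5 − 4 + 3 − 5 + 27 = 40, so its missing entry is 56 − 40 = 16.
Column 5: 6 + 2 + 9 + 16 + 14 + 7 = 54, so its missing entry is 56 − 54 = 2.
Row 7: -1 + 21 − 2 + 2 + 33 − 9 = 44, so its missing entry is 56 − 44 = 12.
Row 1: 13 + 18 + 0 + 6 + 18 + 3 = 58, so its missing entry is 56 − 58 = -2.

c = -4, b = 5, m = 16, y = 2, z = 12, q = -2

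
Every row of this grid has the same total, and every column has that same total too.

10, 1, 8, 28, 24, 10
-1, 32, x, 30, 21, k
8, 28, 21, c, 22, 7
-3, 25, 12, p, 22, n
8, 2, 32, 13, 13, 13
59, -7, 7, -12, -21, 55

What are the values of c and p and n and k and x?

c = -5, p = 27, n = -2, k = -2, x = 1

Rows 1 and 5 both sum to 81, so that's the common total.
The known cells in column 3 total 80, leaving 81 − 80 = 1 for the blank.
The known cells in row 2 total 83, leaving 81 − 83 = -2 for the blank.
The known cells in row 3 total 86, leaving 81 − 86 = -5 for the blank.
The known cells in column 4 total 54, leaving 81 − 54 = 27 for the blank.
The known cells in row 4 total 83, leaving 81 − 83 = -2 for the blank.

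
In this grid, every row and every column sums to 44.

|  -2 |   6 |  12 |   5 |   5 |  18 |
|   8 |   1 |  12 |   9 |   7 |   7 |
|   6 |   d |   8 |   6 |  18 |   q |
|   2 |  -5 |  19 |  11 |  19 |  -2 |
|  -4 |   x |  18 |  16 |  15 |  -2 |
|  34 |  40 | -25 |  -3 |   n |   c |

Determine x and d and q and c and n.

x = 1, d = 1, q = 5, c = 18, n = -20

Column 5: 5 + 7 + 18 + 19 + 15 = 64, so its missing entry is 44 − 64 = -20.
Row 6: 34 + 40 − 25 − 3 − 20 = 26, so its missing entry is 44 − 26 = 18.
Column 6: 18 + 7 − 2 − 2 + 18 = 39, so its missing entry is 44 − 39 = 5.
Row 3: 6 + 8 + 6 + 18 + 5 = 43, so its missing entry is 44 − 43 = 1.
Row 5: -4 + 18 + 16 + 15 − 2 = 43, so its missing entry is 44 − 43 = 1.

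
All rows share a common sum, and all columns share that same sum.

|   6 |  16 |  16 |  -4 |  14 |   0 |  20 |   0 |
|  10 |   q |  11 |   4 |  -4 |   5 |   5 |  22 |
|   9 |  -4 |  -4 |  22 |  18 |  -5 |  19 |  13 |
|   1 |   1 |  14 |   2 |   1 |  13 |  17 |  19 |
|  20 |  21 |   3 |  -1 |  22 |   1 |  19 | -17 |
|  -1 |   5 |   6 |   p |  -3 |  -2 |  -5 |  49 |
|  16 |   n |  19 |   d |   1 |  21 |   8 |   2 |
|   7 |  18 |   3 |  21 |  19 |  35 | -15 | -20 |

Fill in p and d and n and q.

Rows 1 and 3 both sum to 68, so that's the common total.
Row 6: -1 + 5 + 6 − 3 − 2 − 5 + 49 = 49, so its missing entry is 68 − 49 = 19.
Row 2: 10 + 11 + 4 − 4 + 5 + 5 + 22 = 53, so its missing entry is 68 − 53 = 15.
Column 2: 16 + 15 − 4 + 1 + 21 + 5 + 18 = 72, so its missing entry is 68 − 72 = -4.
Row 7: 16 − 4 + 19 + 1 + 21 + 8 + 2 = 63, so its missing entry is 68 − 63 = 5.

p = 19, d = 5, n = -4, q = 15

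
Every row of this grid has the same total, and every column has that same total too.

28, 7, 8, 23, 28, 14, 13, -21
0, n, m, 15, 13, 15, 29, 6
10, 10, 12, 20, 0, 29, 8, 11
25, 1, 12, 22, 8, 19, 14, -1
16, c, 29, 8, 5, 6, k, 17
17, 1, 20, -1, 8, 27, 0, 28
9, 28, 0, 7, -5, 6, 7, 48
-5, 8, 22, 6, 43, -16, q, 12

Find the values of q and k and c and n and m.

Rows 1 and 3 both sum to 100, so that's the common total.
The known cells in column 3 total 103, leaving 100 − 103 = -3 for the blank.
The known cells in row 2 total 75, leaving 100 − 75 = 25 for the blank.
The known cells in row 8 total 70, leaving 100 − 70 = 30 for the blank.
The known cells in column 7 total 101, leaving 100 − 101 = -1 for the blank.
The known cells in row 5 total 80, leaving 100 − 80 = 20 for the blank.

q = 30, k = -1, c = 20, n = 25, m = -3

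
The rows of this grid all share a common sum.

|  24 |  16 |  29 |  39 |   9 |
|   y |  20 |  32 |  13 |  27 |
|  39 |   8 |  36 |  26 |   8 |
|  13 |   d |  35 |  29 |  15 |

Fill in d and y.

Rows 1 and 3 both add up to 117, so every row sums to 117.
Row 4: 13 + 35 + 29 + 15 = 92, so the missing entry is 117 − 92 = 25.
Row 2: 20 + 32 + 13 + 27 = 92, so the missing entry is 117 − 92 = 25.

d = 25, y = 25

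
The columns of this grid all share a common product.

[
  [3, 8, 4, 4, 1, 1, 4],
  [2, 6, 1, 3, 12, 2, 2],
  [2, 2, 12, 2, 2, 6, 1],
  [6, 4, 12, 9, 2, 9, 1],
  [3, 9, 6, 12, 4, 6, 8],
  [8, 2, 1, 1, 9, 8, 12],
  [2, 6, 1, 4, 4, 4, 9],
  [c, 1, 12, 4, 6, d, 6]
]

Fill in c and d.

c = 12, d = 2

Columns 5 and 7 each multiply to 41472, so every column has product 41472.
Column 1: 3×2×2×6×3×8×2 = 3456, so the missing entry is 41472 ÷ 3456 = 12.
Column 6: 1×2×6×9×6×8×4 = 20736, so the missing entry is 41472 ÷ 20736 = 2.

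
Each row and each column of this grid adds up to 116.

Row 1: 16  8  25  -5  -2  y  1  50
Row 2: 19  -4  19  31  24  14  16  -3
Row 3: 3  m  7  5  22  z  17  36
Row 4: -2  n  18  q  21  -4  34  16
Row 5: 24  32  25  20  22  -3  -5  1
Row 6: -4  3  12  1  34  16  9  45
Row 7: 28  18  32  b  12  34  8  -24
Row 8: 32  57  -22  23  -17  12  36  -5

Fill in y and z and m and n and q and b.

y = 23, z = 24, m = 2, n = 0, q = 33, b = 8

Row 7: 28 + 18 + 32 + 12 + 34 + 8 − 24 = 108, so its missing entry is 116 − 108 = 8.
Column 4: -5 + 31 + 5 + 20 + 1 + 8 + 23 = 83, so its missing entry is 116 − 83 = 33.
Row 4: -2 + 18 + 33 + 21 − 4 + 34 + 16 = 116, so its missing entry is 116 − 116 = 0.
Column 2: 8 − 4 + 0 + 32 + 3 + 18 + 57 = 114, so its missing entry is 116 − 114 = 2.
Row 1: 16 + 8 + 25 − 5 − 2 + 1 + 50 = 93, so its missing entry is 116 − 93 = 23.
Row 3: 3 + 2 + 7 + 5 + 22 + 17 + 36 = 92, so its missing entry is 116 − 92 = 24.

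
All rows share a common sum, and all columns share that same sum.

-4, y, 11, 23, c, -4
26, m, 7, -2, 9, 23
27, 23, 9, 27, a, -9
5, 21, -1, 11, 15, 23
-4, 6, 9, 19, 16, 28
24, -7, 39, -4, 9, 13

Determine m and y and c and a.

m = 11, y = 20, c = 28, a = -3

Rows 4 and 5 both sum to 74, so that's the common total.
Row 2 has 26 + 7 − 2 + 9 + 23 = 63; the blank must be 74 − 63 = 11.
Column 2 has 11 + 23 + 21 + 6 − 7 = 54; the blank must be 74 − 54 = 20.
Row 1 has -4 + 20 + 11 + 23 − 4 = 46; the blank must be 74 − 46 = 28.
Row 3 has 27 + 23 + 9 + 27 − 9 = 77; the blank must be 74 − 77 = -3.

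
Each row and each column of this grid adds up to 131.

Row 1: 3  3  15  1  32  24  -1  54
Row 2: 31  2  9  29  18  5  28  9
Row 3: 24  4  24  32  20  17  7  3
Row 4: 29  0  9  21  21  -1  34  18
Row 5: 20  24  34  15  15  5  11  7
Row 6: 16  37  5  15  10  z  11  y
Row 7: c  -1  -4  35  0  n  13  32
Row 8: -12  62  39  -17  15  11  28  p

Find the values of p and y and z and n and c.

p = 5, y = 3, z = 34, n = 36, c = 20

Row 8: -12 + 62 + 39 − 17 + 15 + 11 + 28 = 126, so its missing entry is 131 − 126 = 5.
Column 8: 54 + 9 + 3 + 18 + 7 + 32 + 5 = 128, so its missing entry is 131 − 128 = 3.
Row 6: 16 + 37 + 5 + 15 + 10 + 11 + 3 = 97, so its missing entry is 131 − 97 = 34.
Column 6: 24 + 5 + 17 − 1 + 5 + 34 + 11 = 95, so its missing entry is 131 − 95 = 36.
Row 7: -1 − 4 + 35 + 0 + 36 + 13 + 32 = 111, so its missing entry is 131 − 111 = 20.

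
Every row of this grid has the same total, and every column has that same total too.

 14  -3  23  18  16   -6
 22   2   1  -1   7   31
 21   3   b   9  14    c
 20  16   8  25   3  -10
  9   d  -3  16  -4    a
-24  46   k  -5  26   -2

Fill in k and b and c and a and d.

k = 21, b = 12, c = 3, a = 46, d = -2

Rows 1 and 2 both sum to 62, so that's the common total.
Column 2 has -3 + 2 + 3 + 16 + 46 = 64; the blank must be 62 − 64 = -2.
Row 5 has 9 − 2 − 3 + 16 − 4 = 16; the blank must be 62 − 16 = 46.
Column 6 has -6 + 31 − 10 + 46 − 2 = 59; the blank must be 62 − 59 = 3.
Row 3 has 21 + 3 + 9 + 14 + 3 = 50; the blank must be 62 − 50 = 12.
Row 6 has -24 + 46 − 5 + 26 − 2 = 41; the blank must be 62 − 41 = 21.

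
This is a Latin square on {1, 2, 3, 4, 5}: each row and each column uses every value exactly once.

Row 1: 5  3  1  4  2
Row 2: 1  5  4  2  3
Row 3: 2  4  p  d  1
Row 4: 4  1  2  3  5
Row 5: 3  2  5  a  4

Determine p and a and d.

p = 3, a = 1, d = 5

At (row 5, col 4): row 5 already has {2, 3, 4, 5}, so the value is 1.
Cell (3,4): column 4 already has {1, 2, 3, 4} → 5.
For row 3, column 3: row 3 already has {1, 2, 4, 5}; that leaves 3.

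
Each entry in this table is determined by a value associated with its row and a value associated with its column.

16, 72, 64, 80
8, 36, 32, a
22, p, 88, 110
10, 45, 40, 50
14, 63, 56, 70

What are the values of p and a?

p = 99, a = 40

Each row is a constant multiple of every other row — this is a multiplication table with the headers hidden.
Row 3 is 22/16 = 11/8 times row 1, so its entry in column 2 is 72 × 11/8 = 99.
Row 2 is 8/16 = 1/2 times row 1, so its entry in column 4 is 80 × 1/2 = 40.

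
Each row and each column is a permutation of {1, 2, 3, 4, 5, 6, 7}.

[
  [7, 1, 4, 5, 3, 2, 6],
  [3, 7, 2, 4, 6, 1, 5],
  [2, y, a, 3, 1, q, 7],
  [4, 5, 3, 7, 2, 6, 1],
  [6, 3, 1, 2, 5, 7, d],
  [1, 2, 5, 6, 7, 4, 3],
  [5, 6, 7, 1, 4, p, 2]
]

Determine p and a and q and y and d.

p = 3, a = 6, q = 5, y = 4, d = 4

At (row 3, col 2): column 2 already has {1, 2, 3, 5, 6, 7}, so the value is 4.
At (row 7, col 6): row 7 already has {1, 2, 4, 5, 6, 7}, so the value is 3.
For row 5, column 7: row 5 already has {1, 2, 3, 5, 6, 7}; that leaves 4.
At (row 3, col 3): column 3 already has {1, 2, 3, 4, 5, 7}, so the value is 6.
Cell (3,6): row 3 already has {1, 2, 3, 4, 6, 7} → 5.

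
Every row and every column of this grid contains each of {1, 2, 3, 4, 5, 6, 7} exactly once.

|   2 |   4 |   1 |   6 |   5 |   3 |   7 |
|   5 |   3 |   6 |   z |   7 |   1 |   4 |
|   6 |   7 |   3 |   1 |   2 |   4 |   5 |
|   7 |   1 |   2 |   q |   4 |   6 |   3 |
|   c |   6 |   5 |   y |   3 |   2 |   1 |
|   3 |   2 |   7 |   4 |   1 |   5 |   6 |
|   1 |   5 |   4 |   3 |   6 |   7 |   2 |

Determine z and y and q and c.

z = 2, y = 7, q = 5, c = 4

Cell (5,1): column 1 already has {1, 2, 3, 5, 6, 7} → 4.
Cell (4,4): row 4 already has {1, 2, 3, 4, 6, 7} → 5.
For row 2, column 4: row 2 already has {1, 3, 4, 5, 6, 7}; that leaves 2.
Cell (5,4): row 5 already has {1, 2, 3, 4, 5, 6} → 7.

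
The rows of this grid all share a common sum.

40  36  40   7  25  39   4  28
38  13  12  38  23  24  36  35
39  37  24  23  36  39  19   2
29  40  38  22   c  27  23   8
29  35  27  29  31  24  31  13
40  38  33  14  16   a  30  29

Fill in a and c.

The complete rows each total 219.
Row 6 is missing 219 − 200 = 19 (since 40 + 38 + 33 + 14 + 16 + 30 + 29 = 200).
Row 4 is missing 219 − 187 = 32 (since 29 + 40 + 38 + 22 + 27 + 23 + 8 = 187).

a = 19, c = 32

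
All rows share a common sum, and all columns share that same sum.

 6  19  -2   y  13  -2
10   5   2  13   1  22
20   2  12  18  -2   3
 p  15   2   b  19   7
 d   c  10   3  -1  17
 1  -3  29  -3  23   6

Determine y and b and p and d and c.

y = 19, b = 3, p = 7, d = 9, c = 15

Rows 2 and 3 both sum to 53, so that's the common total.
Row 1: 6 + 19 − 2 + 13 − 2 = 34, so its missing entry is 53 − 34 = 19.
Column 4: 19 + 13 + 18 + 3 − 3 = 50, so its missing entry is 53 − 50 = 3.
Row 4: 15 + 2 + 3 + 19 + 7 = 46, so its missing entry is 53 − 46 = 7.
Column 1: 6 + 10 + 20 + 7 + 1 = 44, so its missing entry is 53 − 44 = 9.
Row 5: 9 + 10 + 3 − 1 + 17 = 38, so its missing entry is 53 − 38 = 15.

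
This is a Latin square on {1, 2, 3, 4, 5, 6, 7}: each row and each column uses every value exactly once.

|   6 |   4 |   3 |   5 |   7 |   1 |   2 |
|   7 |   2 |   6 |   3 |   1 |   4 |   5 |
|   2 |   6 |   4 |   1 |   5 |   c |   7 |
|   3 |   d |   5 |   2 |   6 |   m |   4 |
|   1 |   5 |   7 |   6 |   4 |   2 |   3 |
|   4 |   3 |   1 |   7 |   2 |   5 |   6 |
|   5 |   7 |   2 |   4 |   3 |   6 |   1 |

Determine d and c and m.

For row 4, column 2: column 2 already has {2, 3, 4, 5, 6, 7}; that leaves 1.
Cell (3,6): row 3 already has {1, 2, 4, 5, 6, 7} → 3.
Cell (4,6): row 4 already has {1, 2, 3, 4, 5, 6} → 7.

d = 1, c = 3, m = 7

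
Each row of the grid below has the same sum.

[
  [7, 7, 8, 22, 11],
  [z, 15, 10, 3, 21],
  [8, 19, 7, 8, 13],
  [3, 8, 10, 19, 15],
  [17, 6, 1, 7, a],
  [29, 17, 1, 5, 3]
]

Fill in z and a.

z = 6, a = 24

The complete rows each total 55.
Row 2 is missing 55 − 49 = 6 (since 15 + 10 + 3 + 21 = 49).
Row 5 is missing 55 − 31 = 24 (since 17 + 6 + 1 + 7 = 31).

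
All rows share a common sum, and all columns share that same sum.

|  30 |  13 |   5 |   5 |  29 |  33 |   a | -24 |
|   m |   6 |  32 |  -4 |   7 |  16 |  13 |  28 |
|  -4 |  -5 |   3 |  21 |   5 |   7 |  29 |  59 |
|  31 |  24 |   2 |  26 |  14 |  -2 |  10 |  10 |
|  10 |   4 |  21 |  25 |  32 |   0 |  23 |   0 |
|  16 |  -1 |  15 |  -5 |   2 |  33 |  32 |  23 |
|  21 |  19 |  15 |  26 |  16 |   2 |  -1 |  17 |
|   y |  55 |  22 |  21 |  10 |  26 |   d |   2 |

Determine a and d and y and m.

a = 24, d = -15, y = -6, m = 17

Rows 3 and 4 both sum to 115, so that's the common total.
Row 2 has 6 + 32 − 4 + 7 + 16 + 13 + 28 = 98; the blank must be 115 − 98 = 17.
Column 1 has 30 + 17 − 4 + 31 + 10 + 16 + 21 = 121; the blank must be 115 − 121 = -6.
Row 8 has -6 + 55 + 22 + 21 + 10 + 26 + 2 = 130; the blank must be 115 − 130 = -15.
Row 1 has 30 + 13 + 5 + 5 + 29 + 33 − 24 = 91; the blank must be 115 − 91 = 24.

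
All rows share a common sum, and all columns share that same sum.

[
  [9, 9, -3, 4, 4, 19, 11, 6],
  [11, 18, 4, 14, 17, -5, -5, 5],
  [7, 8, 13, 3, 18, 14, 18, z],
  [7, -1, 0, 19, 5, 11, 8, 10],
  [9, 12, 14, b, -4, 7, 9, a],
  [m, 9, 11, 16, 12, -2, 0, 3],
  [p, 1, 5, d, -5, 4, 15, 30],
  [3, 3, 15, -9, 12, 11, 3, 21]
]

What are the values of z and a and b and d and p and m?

z = -22, a = 6, b = 6, d = 6, p = 3, m = 10

Rows 1 and 2 both sum to 59, so that's the common total.
Row 3 has 7 + 8 + 13 + 3 + 18 + 14 + 18 = 81; the blank must be 59 − 81 = -22.
Row 6 has 9 + 11 + 16 + 12 − 2 + 0 + 3 = 49; the blank must be 59 − 49 = 10.
Column 1 has 9 + 11 + 7 + 7 + 9 + 10 + 3 = 56; the blank must be 59 − 56 = 3.
Row 7 has 3 + 1 + 5 − 5 + 4 + 15 + 30 = 53; the blank must be 59 − 53 = 6.
Column 4 has 4 + 14 + 3 + 19 + 16 + 6 − 9 = 53; the blank must be 59 − 53 = 6.
Row 5 has 9 + 12 + 14 + 6 − 4 + 7 + 9 = 53; the blank must be 59 − 53 = 6.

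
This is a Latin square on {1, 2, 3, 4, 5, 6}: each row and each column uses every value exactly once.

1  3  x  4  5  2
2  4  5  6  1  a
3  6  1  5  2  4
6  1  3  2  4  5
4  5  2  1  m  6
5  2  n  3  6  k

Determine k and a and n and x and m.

For row 5, column 5: row 5 already has {1, 2, 4, 5, 6}; that leaves 3.
Cell (2,6): row 2 already has {1, 2, 4, 5, 6} → 3.
Cell (6,6): column 6 already has {2, 3, 4, 5, 6} → 1.
At (row 1, col 3): row 1 already has {1, 2, 3, 4, 5}, so the value is 6.
Cell (6,3): row 6 already has {1, 2, 3, 5, 6} → 4.

k = 1, a = 3, n = 4, x = 6, m = 3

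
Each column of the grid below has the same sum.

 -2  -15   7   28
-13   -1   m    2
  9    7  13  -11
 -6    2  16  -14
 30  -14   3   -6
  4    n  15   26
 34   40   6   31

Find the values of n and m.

The complete columns each total 56.
Column 2 is missing 56 − 19 = 37 (since -15 − 1 + 7 + 2 − 14 + 40 = 19).
Column 3 is missing 56 − 60 = -4 (since 7 + 13 + 16 + 3 + 15 + 6 = 60).

n = 37, m = -4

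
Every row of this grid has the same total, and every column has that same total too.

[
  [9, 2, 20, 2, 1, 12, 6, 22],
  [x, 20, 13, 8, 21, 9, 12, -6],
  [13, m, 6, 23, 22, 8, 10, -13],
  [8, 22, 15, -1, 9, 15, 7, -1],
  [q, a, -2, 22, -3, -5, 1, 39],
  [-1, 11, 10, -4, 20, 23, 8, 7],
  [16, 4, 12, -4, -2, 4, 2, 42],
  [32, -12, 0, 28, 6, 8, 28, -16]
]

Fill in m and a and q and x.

Rows 1 and 4 both sum to 74, so that's the common total.
Row 2: 20 + 13 + 8 + 21 + 9 + 12 − 6 = 77, so its missing entry is 74 − 77 = -3.
Column 1: 9 − 3 + 13 + 8 − 1 + 16 + 32 = 74, so its missing entry is 74 − 74 = 0.
Row 5: 0 − 2 + 22 − 3 − 5 + 1 + 39 = 52, so its missing entry is 74 − 52 = 22.
Row 3: 13 + 6 + 23 + 22 + 8 + 10 − 13 = 69, so its missing entry is 74 − 69 = 5.

m = 5, a = 22, q = 0, x = -3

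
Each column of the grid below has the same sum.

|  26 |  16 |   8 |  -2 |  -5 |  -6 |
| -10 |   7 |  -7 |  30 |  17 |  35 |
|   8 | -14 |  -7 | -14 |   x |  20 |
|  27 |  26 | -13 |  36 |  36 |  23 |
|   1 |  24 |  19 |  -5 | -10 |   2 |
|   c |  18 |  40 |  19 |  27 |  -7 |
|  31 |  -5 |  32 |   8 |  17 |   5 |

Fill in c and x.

c = -11, x = -10

Column 3 sums to 72 and so does column 4; that's the common total.
In column 1 the known cells total 83, leaving 72 − 83 = -11.
In column 5 the known cells total 82, leaving 72 − 82 = -10.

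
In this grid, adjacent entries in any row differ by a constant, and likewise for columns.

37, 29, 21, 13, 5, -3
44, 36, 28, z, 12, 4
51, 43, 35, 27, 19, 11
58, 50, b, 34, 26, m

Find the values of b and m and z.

b = 42, m = 18, z = 20

Along each row the entries change by -8 per step; down each column they change by 7.
Row 4: from 58 at column 1, stepping by -8 to column 3 gives 42.
Row 4: from 58 at column 1, stepping by -8 to column 6 gives 18.
Row 2: from 44 at column 1, stepping by -8 to column 4 gives 20.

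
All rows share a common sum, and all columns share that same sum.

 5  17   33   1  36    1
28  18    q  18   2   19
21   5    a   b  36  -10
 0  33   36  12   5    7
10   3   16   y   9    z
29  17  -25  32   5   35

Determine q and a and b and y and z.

Rows 1 and 4 both sum to 93, so that's the common total.
Row 2: 28 + 18 + 18 + 2 + 19 = 85, so its missing entry is 93 − 85 = 8.
Column 6: 1 + 19 − 10 + 7 + 35 = 52, so its missing entry is 93 − 52 = 41.
Row 5: 10 + 3 + 16 + 9 + 41 = 79, so its missing entry is 93 − 79 = 14.
Column 4: 1 + 18 + 12 + 14 + 32 = 77, so its missing entry is 93 − 77 = 16.
Row 3: 21 + 5 + 16 + 36 − 10 = 68, so its missing entry is 93 − 68 = 25.

q = 8, a = 25, b = 16, y = 14, z = 41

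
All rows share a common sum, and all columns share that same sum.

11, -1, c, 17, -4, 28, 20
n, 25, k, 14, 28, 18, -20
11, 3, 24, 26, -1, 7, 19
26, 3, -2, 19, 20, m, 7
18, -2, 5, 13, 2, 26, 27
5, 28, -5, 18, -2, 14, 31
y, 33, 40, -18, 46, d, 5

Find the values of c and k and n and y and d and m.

Rows 3 and 5 both sum to 89, so that's the common total.
The known cells in row 1 total 71, leaving 89 − 71 = 18 for the blank.
The known cells in column 3 total 80, leaving 89 − 80 = 9 for the blank.
The known cells in row 2 total 74, leaving 89 − 74 = 15 for the blank.
The known cells in column 1 total 86, leaving 89 − 86 = 3 for the blank.
The known cells in row 7 total 109, leaving 89 − 109 = -20 for the blank.
The known cells in row 4 total 73, leaving 89 − 73 = 16 for the blank.

c = 18, k = 9, n = 15, y = 3, d = -20, m = 16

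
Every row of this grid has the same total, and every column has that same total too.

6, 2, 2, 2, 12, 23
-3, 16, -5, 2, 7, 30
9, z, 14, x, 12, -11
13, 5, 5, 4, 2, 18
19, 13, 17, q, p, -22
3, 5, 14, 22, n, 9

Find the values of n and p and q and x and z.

n = -6, p = 20, q = 0, x = 17, z = 6

Rows 1 and 2 both sum to 47, so that's the common total.
The known cells in column 2 total 41, leaving 47 − 41 = 6 for the blank.
The known cells in row 6 total 53, leaving 47 − 53 = -6 for the blank.
The known cells in column 5 total 27, leaving 47 − 27 = 20 for the blank.
The known cells in row 5 total 47, leaving 47 − 47 = 0 for the blank.
The known cells in row 3 total 30, leaving 47 − 30 = 17 for the blank.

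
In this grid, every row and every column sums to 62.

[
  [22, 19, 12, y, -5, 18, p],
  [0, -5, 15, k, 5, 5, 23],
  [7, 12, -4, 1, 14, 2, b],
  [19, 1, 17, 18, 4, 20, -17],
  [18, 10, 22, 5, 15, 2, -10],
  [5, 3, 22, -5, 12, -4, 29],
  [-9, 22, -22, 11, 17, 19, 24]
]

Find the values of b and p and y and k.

b = 30, p = -17, y = 13, k = 19

Row 2: 0 − 5 + 15 + 5 + 5 + 23 = 43, so its missing entry is 62 − 43 = 19.
Column 4: 19 + 1 + 18 + 5 − 5 + 11 = 49, so its missing entry is 62 − 49 = 13.
Row 3: 7 + 12 − 4 + 1 + 14 + 2 = 32, so its missing entry is 62 − 32 = 30.
Row 1: 22 + 19 + 12 + 13 − 5 + 18 = 79, so its missing entry is 62 − 79 = -17.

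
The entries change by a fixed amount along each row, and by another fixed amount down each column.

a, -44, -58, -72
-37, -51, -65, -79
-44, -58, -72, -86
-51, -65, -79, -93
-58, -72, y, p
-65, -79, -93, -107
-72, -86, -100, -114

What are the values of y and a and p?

Along each row the entries change by -14 per step; down each column they change by -7.
Row 5: from -58 at column 1, stepping by -14 to column 3 gives -86.
Row 1: from -44 at column 2, stepping by -14 to column 1 gives -30.
Row 5: from -58 at column 1, stepping by -14 to column 4 gives -100.

y = -86, a = -30, p = -100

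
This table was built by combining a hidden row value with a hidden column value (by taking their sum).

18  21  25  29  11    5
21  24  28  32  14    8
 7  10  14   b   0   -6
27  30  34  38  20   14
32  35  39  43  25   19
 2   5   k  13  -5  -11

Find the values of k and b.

k = 9, b = 18

The difference between any two rows is the same in every column — this is an addition table with the headers hidden.
Row 6 minus row 1 is -11 − 5 = -16, so its entry in column 3 is 25 + (-16) = 9.
Row 3 minus row 1 is -6 − 5 = -11, so its entry in column 4 is 29 + (-11) = 18.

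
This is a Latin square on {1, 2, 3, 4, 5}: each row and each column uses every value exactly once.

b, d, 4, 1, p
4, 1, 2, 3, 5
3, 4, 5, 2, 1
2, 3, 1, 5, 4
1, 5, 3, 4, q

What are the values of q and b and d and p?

q = 2, b = 5, d = 2, p = 3

For row 1, column 2: column 2 already has {1, 3, 4, 5}; that leaves 2.
At (row 5, col 5): row 5 already has {1, 3, 4, 5}, so the value is 2.
At (row 1, col 5): column 5 already has {1, 2, 4, 5}, so the value is 3.
At (row 1, col 1): row 1 already has {1, 2, 3, 4}, so the value is 5.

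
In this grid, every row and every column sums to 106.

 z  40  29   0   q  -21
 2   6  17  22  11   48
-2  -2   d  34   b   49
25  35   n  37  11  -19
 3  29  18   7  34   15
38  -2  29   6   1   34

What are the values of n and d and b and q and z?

n = 17, d = -4, b = 31, q = 18, z = 40

Column 1: 2 − 2 + 25 + 3 + 38 = 66, so its missing entry is 106 − 66 = 40.
Row 1: 40 + 40 + 29 + 0 − 21 = 88, so its missing entry is 106 − 88 = 18.
Column 5: 18 + 11 + 11 + 34 + 1 = 75, so its missing entry is 106 − 75 = 31.
Row 3: -2 − 2 + 34 + 31 + 49 = 110, so its missing entry is 106 − 110 = -4.
Row 4: 25 + 35 + 37 + 11 − 19 = 89, so its missing entry is 106 − 89 = 17.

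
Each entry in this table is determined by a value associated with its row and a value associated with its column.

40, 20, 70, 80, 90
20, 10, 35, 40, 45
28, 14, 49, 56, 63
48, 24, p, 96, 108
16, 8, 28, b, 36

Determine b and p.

b = 32, p = 84

Each row is a constant multiple of every other row — this is a multiplication table with the headers hidden.
Row 5 is 8/20 = 2/5 times row 1, so its entry in column 4 is 80 × 2/5 = 32.
Row 4 is 24/20 = 6/5 times row 1, so its entry in column 3 is 70 × 6/5 = 84.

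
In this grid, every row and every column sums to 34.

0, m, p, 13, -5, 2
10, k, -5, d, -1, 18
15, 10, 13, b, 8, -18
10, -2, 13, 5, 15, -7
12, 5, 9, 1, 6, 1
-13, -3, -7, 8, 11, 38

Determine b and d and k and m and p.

b = 6, d = 1, k = 11, m = 13, p = 11

Row 3 has 15 + 10 + 13 + 8 − 18 = 28; the blank must be 34 − 28 = 6.
Column 3 has -5 + 13 + 13 + 9 − 7 = 23; the blank must be 34 − 23 = 11.
Row 1 has 0 + 11 + 13 − 5 + 2 = 21; the blank must be 34 − 21 = 13.
Column 2 has 13 + 10 − 2 + 5 − 3 = 23; the blank must be 34 − 23 = 11.
Row 2 has 10 + 11 − 5 − 1 + 18 = 33; the blank must be 34 − 33 = 1.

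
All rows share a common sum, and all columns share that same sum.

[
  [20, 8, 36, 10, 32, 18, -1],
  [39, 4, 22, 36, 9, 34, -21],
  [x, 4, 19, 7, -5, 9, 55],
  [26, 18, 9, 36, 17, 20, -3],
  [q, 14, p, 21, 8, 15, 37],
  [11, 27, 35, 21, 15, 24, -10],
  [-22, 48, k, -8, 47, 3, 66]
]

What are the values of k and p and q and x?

k = -11, p = 13, q = 15, x = 34

Rows 1 and 2 both sum to 123, so that's the common total.
Row 7 has -22 + 48 − 8 + 47 + 3 + 66 = 134; the blank must be 123 − 134 = -11.
Row 3 has 4 + 19 + 7 − 5 + 9 + 55 = 89; the blank must be 123 − 89 = 34.
Column 1 has 20 + 39 + 34 + 26 + 11 − 22 = 108; the blank must be 123 − 108 = 15.
Row 5 has 15 + 14 + 21 + 8 + 15 + 37 = 110; the blank must be 123 − 110 = 13.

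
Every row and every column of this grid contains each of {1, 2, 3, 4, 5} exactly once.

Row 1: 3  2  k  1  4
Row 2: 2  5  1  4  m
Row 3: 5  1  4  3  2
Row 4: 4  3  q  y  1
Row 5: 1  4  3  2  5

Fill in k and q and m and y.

k = 5, q = 2, m = 3, y = 5

At (row 4, col 4): column 4 already has {1, 2, 3, 4}, so the value is 5.
Cell (4,3): row 4 already has {1, 3, 4, 5} → 2.
At (row 2, col 5): row 2 already has {1, 2, 4, 5}, so the value is 3.
Cell (1,3): row 1 already has {1, 2, 3, 4} → 5.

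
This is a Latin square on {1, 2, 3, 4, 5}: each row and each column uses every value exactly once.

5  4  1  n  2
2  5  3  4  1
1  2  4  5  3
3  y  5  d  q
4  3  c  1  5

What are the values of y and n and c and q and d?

y = 1, n = 3, c = 2, q = 4, d = 2

For row 4, column 5: column 5 already has {1, 2, 3, 5}; that leaves 4.
For row 4, column 2: column 2 already has {2, 3, 4, 5}; that leaves 1.
Cell (1,4): row 1 already has {1, 2, 4, 5} → 3.
At (row 5, col 3): row 5 already has {1, 3, 4, 5}, so the value is 2.
Cell (4,4): row 4 already has {1, 3, 4, 5} → 2.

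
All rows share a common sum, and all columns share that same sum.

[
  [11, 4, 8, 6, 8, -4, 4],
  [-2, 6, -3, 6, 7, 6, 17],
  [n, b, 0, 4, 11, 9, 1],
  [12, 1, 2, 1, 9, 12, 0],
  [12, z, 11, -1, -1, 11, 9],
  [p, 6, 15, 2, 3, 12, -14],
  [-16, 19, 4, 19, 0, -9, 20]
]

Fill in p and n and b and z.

p = 13, n = 7, b = 5, z = -4

Rows 1 and 2 both sum to 37, so that's the common total.
Row 6: 6 + 15 + 2 + 3 + 12 − 14 = 24, so its missing entry is 37 − 24 = 13.
Column 1: 11 − 2 + 12 + 12 + 13 − 16 = 30, so its missing entry is 37 − 30 = 7.
Row 3: 7 + 0 + 4 + 11 + 9 + 1 = 32, so its missing entry is 37 − 32 = 5.
Row 5: 12 + 11 − 1 − 1 + 11 + 9 = 41, so its missing entry is 37 − 41 = -4.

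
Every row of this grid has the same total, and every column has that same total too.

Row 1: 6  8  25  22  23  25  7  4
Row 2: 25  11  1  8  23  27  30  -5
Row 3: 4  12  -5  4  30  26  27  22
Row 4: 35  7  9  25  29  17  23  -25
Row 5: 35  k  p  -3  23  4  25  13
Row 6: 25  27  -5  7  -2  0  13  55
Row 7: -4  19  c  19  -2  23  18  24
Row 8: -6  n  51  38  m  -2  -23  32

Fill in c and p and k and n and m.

c = 23, p = 21, k = 2, n = 34, m = -4

Rows 1 and 2 both sum to 120, so that's the common total.
Column 5 has 23 + 23 + 30 + 29 + 23 − 2 − 2 = 124; the blank must be 120 − 124 = -4.
Row 7 has -4 + 19 + 19 − 2 + 23 + 18 + 24 = 97; the blank must be 120 − 97 = 23.
Row 8 has -6 + 51 + 38 − 4 − 2 − 23 + 32 = 86; the blank must be 120 − 86 = 34.
Column 3 has 25 + 1 − 5 + 9 − 5 + 23 + 51 = 99; the blank must be 120 − 99 = 21.
Row 5 has 35 + 21 − 3 + 23 + 4 + 25 + 13 = 118; the blank must be 120 − 118 = 2.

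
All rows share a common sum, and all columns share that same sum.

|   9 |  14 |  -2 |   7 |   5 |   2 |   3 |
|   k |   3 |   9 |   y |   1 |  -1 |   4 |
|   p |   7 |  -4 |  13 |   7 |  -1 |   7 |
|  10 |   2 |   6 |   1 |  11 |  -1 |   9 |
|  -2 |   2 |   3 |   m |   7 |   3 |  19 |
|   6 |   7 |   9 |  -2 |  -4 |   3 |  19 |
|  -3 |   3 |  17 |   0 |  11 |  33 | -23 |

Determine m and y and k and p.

m = 6, y = 13, k = 9, p = 9

Rows 1 and 4 both sum to 38, so that's the common total.
Row 3 has 7 − 4 + 13 + 7 − 1 + 7 = 29; the blank must be 38 − 29 = 9.
Column 1 has 9 + 9 + 10 − 2 + 6 − 3 = 29; the blank must be 38 − 29 = 9.
Row 2 has 9 + 3 + 9 + 1 − 1 + 4 = 25; the blank must be 38 − 25 = 13.
Row 5 has -2 + 2 + 3 + 7 + 3 + 19 = 32; the blank must be 38 − 32 = 6.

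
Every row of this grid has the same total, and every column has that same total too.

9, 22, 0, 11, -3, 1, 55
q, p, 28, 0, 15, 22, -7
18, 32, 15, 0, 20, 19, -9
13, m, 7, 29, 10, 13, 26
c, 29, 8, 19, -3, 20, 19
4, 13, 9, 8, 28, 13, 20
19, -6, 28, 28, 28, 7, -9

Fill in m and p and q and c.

Rows 1 and 3 both sum to 95, so that's the common total.
Row 4 has 13 + 7 + 29 + 10 + 13 + 26 = 98; the blank must be 95 − 98 = -3.
Column 2 has 22 + 32 − 3 + 29 + 13 − 6 = 87; the blank must be 95 − 87 = 8.
Row 2 has 8 + 28 + 0 + 15 + 22 − 7 = 66; the blank must be 95 − 66 = 29.
Row 5 has 29 + 8 + 19 − 3 + 20 + 19 = 92; the blank must be 95 − 92 = 3.

m = -3, p = 8, q = 29, c = 3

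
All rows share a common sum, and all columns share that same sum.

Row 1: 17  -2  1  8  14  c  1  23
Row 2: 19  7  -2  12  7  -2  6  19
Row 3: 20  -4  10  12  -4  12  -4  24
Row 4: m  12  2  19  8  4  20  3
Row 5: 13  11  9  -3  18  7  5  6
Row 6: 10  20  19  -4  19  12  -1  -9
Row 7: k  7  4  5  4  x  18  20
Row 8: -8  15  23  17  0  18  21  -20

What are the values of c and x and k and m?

Rows 2 and 3 both sum to 66, so that's the common total.
Row 4 has 12 + 2 + 19 + 8 + 4 + 20 + 3 = 68; the blank must be 66 − 68 = -2.
Row 1 has 17 − 2 + 1 + 8 + 14 + 1 + 23 = 62; the blank must be 66 − 62 = 4.
Column 6 has 4 − 2 + 12 + 4 + 7 + 12 + 18 = 55; the blank must be 66 − 55 = 11.
Row 7 has 7 + 4 + 5 + 4 + 11 + 18 + 20 = 69; the blank must be 66 − 69 = -3.

c = 4, x = 11, k = -3, m = -2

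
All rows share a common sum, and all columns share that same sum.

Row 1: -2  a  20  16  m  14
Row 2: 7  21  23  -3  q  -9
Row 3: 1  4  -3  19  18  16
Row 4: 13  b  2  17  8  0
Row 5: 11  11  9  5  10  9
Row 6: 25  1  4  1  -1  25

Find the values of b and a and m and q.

b = 15, a = 3, m = 4, q = 16

Rows 3 and 5 both sum to 55, so that's the common total.
Row 4 has 13 + 2 + 17 + 8 + 0 = 40; the blank must be 55 − 40 = 15.
Row 2 has 7 + 21 + 23 − 3 − 9 = 39; the blank must be 55 − 39 = 16.
Column 5 has 16 + 18 + 8 + 10 − 1 = 51; the blank must be 55 − 51 = 4.
Row 1 has -2 + 20 + 16 + 4 + 14 = 52; the blank must be 55 − 52 = 3.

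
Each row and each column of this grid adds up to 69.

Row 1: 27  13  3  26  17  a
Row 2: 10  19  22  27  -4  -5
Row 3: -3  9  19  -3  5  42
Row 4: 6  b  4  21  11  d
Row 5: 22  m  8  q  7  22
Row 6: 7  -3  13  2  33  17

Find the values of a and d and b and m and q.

Column 4 has 26 + 27 − 3 + 21 + 2 = 73; the blank must be 69 − 73 = -4.
Row 1 has 27 + 13 + 3 + 26 + 17 = 86; the blank must be 69 − 86 = -17.
Row 5 has 22 + 8 − 4 + 7 + 22 = 55; the blank must be 69 − 55 = 14.
Column 2 has 13 + 19 + 9 + 14 − 3 = 52; the blank must be 69 − 52 = 17.
Row 4 has 6 + 17 + 4 + 21 + 11 = 59; the blank must be 69 − 59 = 10.

a = -17, d = 10, b = 17, m = 14, q = -4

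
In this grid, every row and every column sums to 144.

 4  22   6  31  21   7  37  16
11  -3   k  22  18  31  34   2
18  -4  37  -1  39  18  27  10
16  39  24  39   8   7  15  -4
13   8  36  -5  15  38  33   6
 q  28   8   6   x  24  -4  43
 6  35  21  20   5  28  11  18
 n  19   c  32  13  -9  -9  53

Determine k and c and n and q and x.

k = 29, c = -17, n = 62, q = 14, x = 25

The known cells in row 2 total 115, leaving 144 − 115 = 29 for the blank.
The known cells in column 5 total 119, leaving 144 − 119 = 25 for the blank.
The known cells in row 6 total 130, leaving 144 − 130 = 14 for the blank.
The known cells in column 1 total 82, leaving 144 − 82 = 62 for the blank.
The known cells in row 8 total 161, leaving 144 − 161 = -17 for the blank.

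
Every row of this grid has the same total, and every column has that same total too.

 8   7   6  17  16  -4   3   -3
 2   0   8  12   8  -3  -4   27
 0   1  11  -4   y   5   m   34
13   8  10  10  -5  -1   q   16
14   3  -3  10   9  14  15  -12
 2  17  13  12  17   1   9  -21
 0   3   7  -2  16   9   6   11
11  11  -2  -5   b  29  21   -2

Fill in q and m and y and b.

Rows 1 and 2 both sum to 50, so that's the common total.
The known cells in row 8 total 63, leaving 50 − 63 = -13 for the blank.
The known cells in column 5 total 48, leaving 50 − 48 = 2 for the blank.
The known cells in row 3 total 49, leaving 50 − 49 = 1 for the blank.
The known cells in row 4 total 51, leaving 50 − 51 = -1 for the blank.

q = -1, m = 1, y = 2, b = -13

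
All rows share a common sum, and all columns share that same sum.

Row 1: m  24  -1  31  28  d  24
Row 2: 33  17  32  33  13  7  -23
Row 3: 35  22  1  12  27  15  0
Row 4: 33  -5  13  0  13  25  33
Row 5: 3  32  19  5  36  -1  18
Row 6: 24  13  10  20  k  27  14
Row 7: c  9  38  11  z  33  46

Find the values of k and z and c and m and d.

k = 4, z = -9, c = -16, m = 0, d = 6

Rows 2 and 3 both sum to 112, so that's the common total.
The known cells in row 6 total 108, leaving 112 − 108 = 4 for the blank.
The known cells in column 5 total 121, leaving 112 − 121 = -9 for the blank.
The known cells in column 6 total 106, leaving 112 − 106 = 6 for the blank.
The known cells in row 1 total 112, leaving 112 − 112 = 0 for the blank.
The known cells in row 7 total 128, leaving 112 − 128 = -16 for the blank.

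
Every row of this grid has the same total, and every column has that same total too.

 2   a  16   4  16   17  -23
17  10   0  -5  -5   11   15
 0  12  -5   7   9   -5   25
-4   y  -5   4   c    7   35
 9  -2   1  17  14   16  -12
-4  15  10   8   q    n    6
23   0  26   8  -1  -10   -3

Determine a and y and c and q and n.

a = 11, y = -3, c = 9, q = 1, n = 7

Rows 2 and 3 both sum to 43, so that's the common total.
The known cells in row 1 total 32, leaving 43 − 32 = 11 for the blank.
The known cells in column 6 total 36, leaving 43 − 36 = 7 for the blank.
The known cells in column 2 total 46, leaving 43 − 46 = -3 for the blank.
The known cells in row 4 total 34, leaving 43 − 34 = 9 for the blank.
The known cells in row 6 total 42, leaving 43 − 42 = 1 for the blank.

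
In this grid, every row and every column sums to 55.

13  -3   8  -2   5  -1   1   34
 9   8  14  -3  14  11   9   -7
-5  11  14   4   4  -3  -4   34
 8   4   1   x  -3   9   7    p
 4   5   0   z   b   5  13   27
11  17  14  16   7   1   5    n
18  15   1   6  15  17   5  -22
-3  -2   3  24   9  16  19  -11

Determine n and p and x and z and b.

The known cells in column 5 total 51, leaving 55 − 51 = 4 for the blank.
The known cells in row 5 total 58, leaving 55 − 58 = -3 for the blank.
The known cells in row 6 total 71, leaving 55 − 71 = -16 for the blank.
The known cells in column 8 total 39, leaving 55 − 39 = 16 for the blank.
The known cells in row 4 total 42, leaving 55 − 42 = 13 for the blank.

n = -16, p = 16, x = 13, z = -3, b = 4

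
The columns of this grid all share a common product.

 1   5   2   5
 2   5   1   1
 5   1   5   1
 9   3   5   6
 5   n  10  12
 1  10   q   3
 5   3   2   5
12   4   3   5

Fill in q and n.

Columns 1 and 4 each multiply to 27000, so every column has product 27000.
Column 3: 2×1×5×5×10×2×3 = 3000, so the missing entry is 27000 ÷ 3000 = 9.
Column 2: 5×5×1×3×10×3×4 = 9000, so the missing entry is 27000 ÷ 9000 = 3.

q = 9, n = 3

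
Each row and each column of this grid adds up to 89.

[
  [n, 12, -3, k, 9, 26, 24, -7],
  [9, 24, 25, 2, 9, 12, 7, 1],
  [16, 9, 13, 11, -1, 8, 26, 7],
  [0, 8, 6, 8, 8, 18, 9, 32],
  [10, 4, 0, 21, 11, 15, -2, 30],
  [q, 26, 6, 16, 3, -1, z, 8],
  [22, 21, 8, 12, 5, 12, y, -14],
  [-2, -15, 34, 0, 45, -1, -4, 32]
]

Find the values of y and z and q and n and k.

y = 23, z = 6, q = 25, n = 9, k = 19

The known cells in column 4 total 70, leaving 89 − 70 = 19 for the blank.
The known cells in row 1 total 80, leaving 89 − 80 = 9 for the blank.
The known cells in column 1 total 64, leaving 89 − 64 = 25 for the blank.
The known cells in row 6 total 83, leaving 89 − 83 = 6 for the blank.
The known cells in row 7 total 66, leaving 89 − 66 = 23 for the blank.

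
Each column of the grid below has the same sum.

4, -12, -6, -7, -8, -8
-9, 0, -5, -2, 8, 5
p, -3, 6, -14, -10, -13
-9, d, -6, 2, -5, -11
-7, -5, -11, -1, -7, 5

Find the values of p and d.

p = -1, d = -2

Columns 3 and 4 both add up to -22, so every column sums to -22.
Column 1: 4 − 9 − 9 − 7 = -21, so the missing entry is -22 − (-21) = -1.
Column 2: -12 + 0 − 3 − 5 = -20, so the missing entry is -22 − (-20) = -2.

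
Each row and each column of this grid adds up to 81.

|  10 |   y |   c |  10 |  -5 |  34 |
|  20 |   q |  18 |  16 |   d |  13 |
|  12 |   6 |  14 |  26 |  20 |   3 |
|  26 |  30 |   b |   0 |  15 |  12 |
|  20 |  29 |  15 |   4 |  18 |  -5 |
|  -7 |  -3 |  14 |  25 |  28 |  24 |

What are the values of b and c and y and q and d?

Column 5: -5 + 20 + 15 + 18 + 28 = 76, so its missing entry is 81 − 76 = 5.
Row 2: 20 + 18 + 16 + 5 + 13 = 72, so its missing entry is 81 − 72 = 9.
Column 2: 9 + 6 + 30 + 29 − 3 = 71, so its missing entry is 81 − 71 = 10.
Row 1: 10 + 10 + 10 − 5 + 34 = 59, so its missing entry is 81 − 59 = 22.
Row 4: 26 + 30 + 0 + 15 + 12 = 83, so its missing entry is 81 − 83 = -2.

b = -2, c = 22, y = 10, q = 9, d = 5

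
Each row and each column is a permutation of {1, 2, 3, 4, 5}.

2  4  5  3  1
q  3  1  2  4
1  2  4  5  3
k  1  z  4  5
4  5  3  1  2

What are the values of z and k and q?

At (row 2, col 1): row 2 already has {1, 2, 3, 4}, so the value is 5.
Cell (4,3): column 3 already has {1, 3, 4, 5} → 2.
Cell (4,1): row 4 already has {1, 2, 4, 5} → 3.

z = 2, k = 3, q = 5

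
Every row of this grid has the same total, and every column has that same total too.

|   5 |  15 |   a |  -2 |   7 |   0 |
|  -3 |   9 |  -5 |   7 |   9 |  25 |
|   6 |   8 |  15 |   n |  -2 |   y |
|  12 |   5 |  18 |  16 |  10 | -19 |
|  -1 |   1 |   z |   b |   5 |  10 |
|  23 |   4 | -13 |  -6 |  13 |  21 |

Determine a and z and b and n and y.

Rows 2 and 4 both sum to 42, so that's the common total.
Row 1: 5 + 15 − 2 + 7 + 0 = 25, so its missing entry is 42 − 25 = 17.
Column 3: 17 − 5 + 15 + 18 − 13 = 32, so its missing entry is 42 − 32 = 10.
Row 5: -1 + 1 + 10 + 5 + 10 = 25, so its missing entry is 42 − 25 = 17.
Column 4: -2 + 7 + 16 + 17 − 6 = 32, so its missing entry is 42 − 32 = 10.
Row 3: 6 + 8 + 15 + 10 − 2 = 37, so its missing entry is 42 − 37 = 5.

a = 17, z = 10, b = 17, n = 10, y = 5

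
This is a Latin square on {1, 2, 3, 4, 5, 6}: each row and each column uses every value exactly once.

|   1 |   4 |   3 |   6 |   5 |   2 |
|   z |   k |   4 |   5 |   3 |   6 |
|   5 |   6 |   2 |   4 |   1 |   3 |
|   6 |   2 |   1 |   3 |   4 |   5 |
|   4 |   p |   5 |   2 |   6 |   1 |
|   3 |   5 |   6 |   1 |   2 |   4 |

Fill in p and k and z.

For row 2, column 1: column 1 already has {1, 3, 4, 5, 6}; that leaves 2.
At (row 2, col 2): row 2 already has {2, 3, 4, 5, 6}, so the value is 1.
For row 5, column 2: row 5 already has {1, 2, 4, 5, 6}; that leaves 3.

p = 3, k = 1, z = 2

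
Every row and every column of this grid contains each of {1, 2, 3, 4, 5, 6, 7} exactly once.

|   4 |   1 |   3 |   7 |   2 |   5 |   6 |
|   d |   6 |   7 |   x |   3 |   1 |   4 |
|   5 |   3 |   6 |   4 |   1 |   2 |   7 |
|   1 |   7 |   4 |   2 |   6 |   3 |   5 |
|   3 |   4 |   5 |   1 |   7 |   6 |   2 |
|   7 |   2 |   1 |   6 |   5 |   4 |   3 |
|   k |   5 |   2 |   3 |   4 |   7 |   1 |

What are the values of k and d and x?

k = 6, d = 2, x = 5

For row 2, column 4: column 4 already has {1, 2, 3, 4, 6, 7}; that leaves 5.
Cell (2,1): row 2 already has {1, 3, 4, 5, 6, 7} → 2.
For row 7, column 1: row 7 already has {1, 2, 3, 4, 5, 7}; that leaves 6.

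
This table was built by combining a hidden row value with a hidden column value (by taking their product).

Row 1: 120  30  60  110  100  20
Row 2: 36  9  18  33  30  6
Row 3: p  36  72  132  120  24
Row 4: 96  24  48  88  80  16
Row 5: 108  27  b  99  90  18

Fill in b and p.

b = 54, p = 144

Each row is a constant multiple of every other row — this is a multiplication table with the headers hidden.
Row 5 is 99/110 = 9/10 times row 1, so its entry in column 3 is 60 × 9/10 = 54.
Row 3 is 132/110 = 6/5 times row 1, so its entry in column 1 is 120 × 6/5 = 144.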